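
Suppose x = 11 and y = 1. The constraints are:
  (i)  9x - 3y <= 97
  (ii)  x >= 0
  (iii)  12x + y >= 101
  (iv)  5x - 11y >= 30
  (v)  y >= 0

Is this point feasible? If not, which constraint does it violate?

(i): 96 ≤ 97 ✓
(ii): 11 ≥ 0 ✓
(iii): 133 ≥ 101 ✓
(iv): 44 ≥ 30 ✓
(v): 1 ≥ 0 ✓

feasible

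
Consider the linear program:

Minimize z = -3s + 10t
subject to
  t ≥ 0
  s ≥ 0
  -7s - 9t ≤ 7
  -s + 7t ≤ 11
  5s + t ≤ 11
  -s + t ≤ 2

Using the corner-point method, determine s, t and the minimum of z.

Extreme points and z = -3s + 10t:
  (0, 0) → z = 0
  (11/5, 0) → z = -33/5
  (0, 11/7) → z = 110/7
  (11/6, 11/6) → z = 77/6

At the optimal vertex, t = 0 and 5s + t = 11.
Solving simultaneously gives s = 11/5, t = 0.

s = 11/5, t = 0, minimum z = -33/5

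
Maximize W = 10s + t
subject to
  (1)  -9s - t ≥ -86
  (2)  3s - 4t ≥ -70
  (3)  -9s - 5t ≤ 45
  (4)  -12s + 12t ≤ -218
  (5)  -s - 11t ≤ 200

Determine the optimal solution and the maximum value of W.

s = 573/49, t = -943/49, maximum W = 4787/49

Corner points and W = 10s + t:
  (125/12, -31/4) → W = 1157/12
  (573/49, -943/49) → W = 4787/49
  (275/84, -417/28) → W = 1499/84
  (505/94, -1755/94) → W = 3295/94

The optimum lies where -9s - t = -86 and -s - 11t = 200.
Solving simultaneously gives s = 573/49, t = -943/49.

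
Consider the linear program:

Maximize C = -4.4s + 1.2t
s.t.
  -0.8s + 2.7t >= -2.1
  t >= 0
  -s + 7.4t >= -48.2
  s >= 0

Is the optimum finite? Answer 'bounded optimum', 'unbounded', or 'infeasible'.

From the feasible point (2.625, 0), moving in the direction (0, 1) keeps every constraint satisfied while C increases without bound.

unbounded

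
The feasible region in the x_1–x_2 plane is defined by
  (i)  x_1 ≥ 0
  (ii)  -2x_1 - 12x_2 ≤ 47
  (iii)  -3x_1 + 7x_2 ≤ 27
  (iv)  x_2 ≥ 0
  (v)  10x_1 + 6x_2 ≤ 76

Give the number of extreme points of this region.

4

Of the 10 pairwise boundary intersections, those satisfying every inequality are:
  (0, 27/7)
  (0, 0)
  (185/44, 249/44)
  (38/5, 0)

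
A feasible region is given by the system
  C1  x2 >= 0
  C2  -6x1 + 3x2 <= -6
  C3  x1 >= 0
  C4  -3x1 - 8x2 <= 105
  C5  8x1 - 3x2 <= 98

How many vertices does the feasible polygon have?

3

Intersecting each pair of boundary lines and keeping only the points that satisfy every inequality leaves:
  (1, 0)
  (49/4, 0)
  (46, 90)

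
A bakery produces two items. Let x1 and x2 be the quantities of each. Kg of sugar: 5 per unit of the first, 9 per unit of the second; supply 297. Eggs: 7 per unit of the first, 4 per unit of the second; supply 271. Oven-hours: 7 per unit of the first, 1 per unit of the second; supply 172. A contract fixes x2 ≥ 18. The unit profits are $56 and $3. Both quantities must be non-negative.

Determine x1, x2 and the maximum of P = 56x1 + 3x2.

x1 = 22, x2 = 18, maximum P = 1286

The optimum lies where 7x1 + x2 = 172 and x2 = 18.
Solving simultaneously gives x1 = 22, x2 = 18.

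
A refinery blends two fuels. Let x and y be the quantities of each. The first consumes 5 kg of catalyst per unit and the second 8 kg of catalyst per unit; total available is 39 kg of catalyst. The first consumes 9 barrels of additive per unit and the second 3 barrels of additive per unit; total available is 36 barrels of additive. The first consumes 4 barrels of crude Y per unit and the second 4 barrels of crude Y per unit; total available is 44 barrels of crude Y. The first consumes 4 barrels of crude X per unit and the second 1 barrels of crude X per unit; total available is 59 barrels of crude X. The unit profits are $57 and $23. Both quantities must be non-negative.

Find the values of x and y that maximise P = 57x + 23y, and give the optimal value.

x = 3, y = 3, maximum P = 240

Extreme points and P = 57x + 23y:
  (0, 0) → P = 0
  (0, 39/8) → P = 897/8
  (4, 0) → P = 228
  (3, 3) → P = 240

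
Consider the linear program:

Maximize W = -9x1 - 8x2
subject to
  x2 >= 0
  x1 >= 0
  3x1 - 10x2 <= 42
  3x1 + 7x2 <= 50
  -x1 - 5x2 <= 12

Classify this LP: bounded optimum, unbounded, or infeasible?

bounded optimum

Extreme points and W = -9x1 - 8x2:
  (0, 0) → W = 0
  (14, 0) → W = -126
  (0, 50/7) → W = -400/7
  (794/51, 8/17) → W = -2446/17
The feasible region has finitely many vertices and no improving ray; the maximum is 0 at (0, 0).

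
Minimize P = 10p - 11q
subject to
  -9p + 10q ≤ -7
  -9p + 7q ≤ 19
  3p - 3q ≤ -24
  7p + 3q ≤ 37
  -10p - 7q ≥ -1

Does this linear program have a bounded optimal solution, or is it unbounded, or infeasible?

The boundaries -9p + 10q = -7 and -9p + 7q = 19 meet at (-239/27, -26/3), but that point violates 3p - 3q ≤ -24. Every candidate vertex is excluded by some other constraint, so the feasible region is empty.

infeasible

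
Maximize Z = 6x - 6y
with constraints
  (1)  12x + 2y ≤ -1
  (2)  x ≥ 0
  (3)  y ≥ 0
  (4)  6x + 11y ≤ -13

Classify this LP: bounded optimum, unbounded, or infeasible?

The boundaries 12x + 2y = -1 and 6x + 11y = -13 meet at (1/8, -5/4), but that point violates y ≥ 0. Every candidate vertex is excluded by some other constraint, so the feasible region is empty.

infeasible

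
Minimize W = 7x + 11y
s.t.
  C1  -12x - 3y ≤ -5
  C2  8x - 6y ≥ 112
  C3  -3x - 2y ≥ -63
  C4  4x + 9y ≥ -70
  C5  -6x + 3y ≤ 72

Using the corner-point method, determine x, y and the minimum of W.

x = 49/8, y = -21/2, minimum W = -581/8

Extreme points and W = 7x + 11y:
  (301/17, 84/17) → W = 3031/17
  (49/8, -21/2) → W = -581/8
  (707/19, -462/19) → W = -7

The binding constraints are 8x - 6y = 112 and 4x + 9y = -70.
Solving simultaneously gives x = 49/8, y = -21/2.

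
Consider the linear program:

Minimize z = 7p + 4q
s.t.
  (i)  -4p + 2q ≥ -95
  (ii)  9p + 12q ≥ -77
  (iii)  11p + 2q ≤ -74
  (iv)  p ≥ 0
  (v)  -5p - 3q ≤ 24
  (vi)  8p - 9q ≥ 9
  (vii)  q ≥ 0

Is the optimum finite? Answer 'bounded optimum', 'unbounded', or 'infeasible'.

infeasible

The boundaries -4p + 2q = -95 and 8p - 9q = 9 meet at (837/20, 181/5), but that point violates 11p + 2q ≤ -74. Every candidate vertex is excluded by some other constraint, so the feasible region is empty.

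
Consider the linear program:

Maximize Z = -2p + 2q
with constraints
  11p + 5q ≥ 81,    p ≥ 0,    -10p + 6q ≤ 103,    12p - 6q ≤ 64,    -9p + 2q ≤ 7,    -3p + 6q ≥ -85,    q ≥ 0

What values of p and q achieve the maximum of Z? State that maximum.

Feasible corners and Z = -2p + 2q:
  (403/63, 134/63) → Z = -538/63
  (127/67, 806/67) → Z = 1358/67
  (167/2, 469/3) → Z = 437/3
  (82/17, 857/34) → Z = 693/17

At the optimal vertex, -10p + 6q = 103 and 12p - 6q = 64.
Solving simultaneously gives p = 167/2, q = 469/3.

p = 167/2, q = 469/3, maximum Z = 437/3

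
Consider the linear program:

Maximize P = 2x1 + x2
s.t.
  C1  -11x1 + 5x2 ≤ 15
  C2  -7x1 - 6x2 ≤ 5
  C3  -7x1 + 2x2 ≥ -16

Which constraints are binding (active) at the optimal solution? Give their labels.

C1 and C3

Extreme points and P = 2x1 + x2:
  (-115/101, 50/101) → P = -180/101
  (110/13, 281/13) → P = 501/13
  (43/28, -21/8) → P = 25/56

The maximum is at (110/13, 281/13). Substituting into each constraint, equality holds for C1 and C3; the remaining constraints have slack.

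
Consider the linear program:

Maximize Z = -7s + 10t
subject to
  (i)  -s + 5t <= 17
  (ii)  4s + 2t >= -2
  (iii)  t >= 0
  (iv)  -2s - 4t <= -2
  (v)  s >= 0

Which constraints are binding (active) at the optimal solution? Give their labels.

Feasible corners and Z = -7s + 10t:
  (0, 17/5) → Z = 34
  (1, 0) → Z = -7
  (0, 1/2) → Z = 5
The feasible region is unbounded (it extends along (5, 1), (1, 0)), but Z strictly decreases along every unbounded feasible direction, so there is no improving ray and the maximum is attained at a vertex.

The maximum is at (0, 17/5). Substituting into each constraint, equality holds for (i) and (v); the remaining constraints have slack.

(i) and (v)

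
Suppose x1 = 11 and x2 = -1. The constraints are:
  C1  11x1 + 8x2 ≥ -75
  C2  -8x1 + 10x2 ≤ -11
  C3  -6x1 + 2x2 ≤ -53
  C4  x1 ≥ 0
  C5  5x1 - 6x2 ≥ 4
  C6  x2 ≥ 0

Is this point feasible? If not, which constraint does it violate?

Constraint C6: x2 = -1, which is not ≥ 0. All other constraints are satisfied.

not feasible — violates C6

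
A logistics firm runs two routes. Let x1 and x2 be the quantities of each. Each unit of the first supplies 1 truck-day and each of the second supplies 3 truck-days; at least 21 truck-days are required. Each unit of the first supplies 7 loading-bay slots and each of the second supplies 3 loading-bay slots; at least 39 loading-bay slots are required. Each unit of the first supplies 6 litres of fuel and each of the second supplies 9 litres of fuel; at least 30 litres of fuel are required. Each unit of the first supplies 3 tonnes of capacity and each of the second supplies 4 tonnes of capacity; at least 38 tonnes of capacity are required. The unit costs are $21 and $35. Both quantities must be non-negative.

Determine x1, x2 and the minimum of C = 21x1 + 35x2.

The feasible region is unbounded (it extends along (0, 1), (1, 0)), but C strictly increases along every unbounded feasible direction, so there is no improving ray and the minimum is attained at a vertex.

The binding constraints are x1 + 3x2 = 21 and 3x1 + 4x2 = 38.
Solving simultaneously gives x1 = 6, x2 = 5.

x1 = 6, x2 = 5, minimum C = 301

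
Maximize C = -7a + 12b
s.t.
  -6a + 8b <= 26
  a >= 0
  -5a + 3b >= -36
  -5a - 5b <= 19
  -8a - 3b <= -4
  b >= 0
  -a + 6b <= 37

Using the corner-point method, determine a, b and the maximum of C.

a = 5, b = 7, maximum C = 49

Extreme points and C = -7a + 12b:
  (0, 13/4) → C = 39
  (5, 7) → C = 49
  (0, 4/3) → C = 16
  (36/5, 0) → C = -252/5
  (109/9, 221/27) → C = 121/9
  (1/2, 0) → C = -7/2

The binding constraints are -6a + 8b = 26 and -a + 6b = 37.
Solving simultaneously gives a = 5, b = 7.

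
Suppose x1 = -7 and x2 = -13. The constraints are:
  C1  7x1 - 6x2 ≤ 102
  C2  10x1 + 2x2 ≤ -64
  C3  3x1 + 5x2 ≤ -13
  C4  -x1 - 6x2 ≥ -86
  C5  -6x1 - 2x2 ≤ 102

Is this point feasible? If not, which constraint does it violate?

C1: 29 ≤ 102 ✓
C2: -96 ≤ -64 ✓
C3: -86 ≤ -13 ✓
C4: 85 ≥ -86 ✓
C5: 68 ≤ 102 ✓

feasible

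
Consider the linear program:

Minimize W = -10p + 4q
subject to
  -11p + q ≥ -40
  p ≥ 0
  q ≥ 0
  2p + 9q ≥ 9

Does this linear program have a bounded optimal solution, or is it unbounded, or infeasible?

Extreme points and W = -10p + 4q:
  (369/101, 19/101) → W = -3614/101
  (0, 1) → W = 4
The feasible region has finitely many vertices and no improving ray; the minimum is -3614/101 at (369/101, 19/101).

bounded optimum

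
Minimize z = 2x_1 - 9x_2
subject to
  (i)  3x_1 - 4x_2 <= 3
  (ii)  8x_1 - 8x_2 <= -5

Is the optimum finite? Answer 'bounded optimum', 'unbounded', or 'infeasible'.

From the feasible point (-11/2, -39/8), moving in the direction (8, 8) keeps every constraint satisfied while z decreases without bound.

unbounded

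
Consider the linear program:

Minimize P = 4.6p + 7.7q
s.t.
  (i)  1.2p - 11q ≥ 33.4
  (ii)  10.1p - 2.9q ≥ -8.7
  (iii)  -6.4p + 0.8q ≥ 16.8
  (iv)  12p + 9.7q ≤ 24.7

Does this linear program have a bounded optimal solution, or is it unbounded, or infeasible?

From the feasible point (-522/131, -1425/131), moving in the direction (-0.8, -6.4) keeps every constraint satisfied while P decreases without bound.

unbounded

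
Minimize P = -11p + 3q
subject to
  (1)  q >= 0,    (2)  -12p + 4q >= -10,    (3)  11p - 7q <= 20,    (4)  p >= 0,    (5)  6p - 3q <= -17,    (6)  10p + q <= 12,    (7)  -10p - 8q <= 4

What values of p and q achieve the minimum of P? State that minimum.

Extreme points and P = -11p + 3q:
  (0, 17/3) → P = 17
  (0, 12) → P = 36
  (19/36, 121/18) → P = 517/36

At the optimal vertex, 6p - 3q = -17 and 10p + q = 12.
Solving simultaneously gives p = 19/36, q = 121/18.

p = 19/36, q = 121/18, minimum P = 517/36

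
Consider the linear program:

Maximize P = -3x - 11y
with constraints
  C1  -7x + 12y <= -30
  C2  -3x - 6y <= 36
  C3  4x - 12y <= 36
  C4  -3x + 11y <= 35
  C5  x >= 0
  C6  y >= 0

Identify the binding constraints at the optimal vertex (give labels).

C1 and C6

Vertices and P = -3x - 11y:
  (750/41, 335/41) → P = -5935/41
  (30/7, 0) → P = -90/7
  (102, 31) → P = -647
  (9, 0) → P = -27

The maximum is at (30/7, 0). Substituting into each constraint, equality holds for C1 and C6; the remaining constraints have slack.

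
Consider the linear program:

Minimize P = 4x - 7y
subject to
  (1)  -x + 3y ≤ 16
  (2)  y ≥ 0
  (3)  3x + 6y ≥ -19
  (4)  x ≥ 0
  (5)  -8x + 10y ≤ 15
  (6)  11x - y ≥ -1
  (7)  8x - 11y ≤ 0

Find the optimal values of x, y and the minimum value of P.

x = 115/14, y = 113/14, minimum P = -331/14

Extreme points and P = 4x - 7y:
  (115/14, 113/14) → P = -331/14
  (176/13, 128/13) → P = -192/13
  (0, 0) → P = 0
  (0, 1) → P = -7
  (5/102, 157/102) → P = -1079/102

At the optimal vertex, -x + 3y = 16 and -8x + 10y = 15.
Solving simultaneously gives x = 115/14, y = 113/14.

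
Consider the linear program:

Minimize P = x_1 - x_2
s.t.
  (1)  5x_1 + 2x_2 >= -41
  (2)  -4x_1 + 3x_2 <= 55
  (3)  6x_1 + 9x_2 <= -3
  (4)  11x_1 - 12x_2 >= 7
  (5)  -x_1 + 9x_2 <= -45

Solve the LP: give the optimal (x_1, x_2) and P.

The feasible region is unbounded (it extends along (3, -2), (2, -5)), but P strictly increases along every unbounded feasible direction, so there is no improving ray and the minimum is attained at a vertex.

The binding constraints are 5x_1 + 2x_2 = -41 and 11x_1 - 12x_2 = 7.
Solving simultaneously gives x_1 = -239/41, x_2 = -243/41.

x_1 = -239/41, x_2 = -243/41, minimum P = 4/41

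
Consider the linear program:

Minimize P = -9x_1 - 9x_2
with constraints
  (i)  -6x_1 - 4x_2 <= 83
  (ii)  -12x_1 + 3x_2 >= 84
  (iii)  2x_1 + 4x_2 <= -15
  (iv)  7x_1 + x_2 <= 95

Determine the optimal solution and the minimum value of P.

Vertices and P = -9x_1 - 9x_2:
  (-195/22, -82/11) → P = 3231/22
  (-17, 19/4) → P = 441/4
  (-127/18, -2/9) → P = 131/2

The binding constraints are -12x_1 + 3x_2 = 84 and 2x_1 + 4x_2 = -15.
Solving simultaneously gives x_1 = -127/18, x_2 = -2/9.

x_1 = -127/18, x_2 = -2/9, minimum P = 131/2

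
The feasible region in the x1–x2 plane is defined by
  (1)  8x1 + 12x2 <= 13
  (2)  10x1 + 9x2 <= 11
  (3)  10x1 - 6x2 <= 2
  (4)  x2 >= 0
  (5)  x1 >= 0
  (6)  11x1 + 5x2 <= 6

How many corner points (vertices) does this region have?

Of the 15 pairwise boundary intersections, those satisfying every inequality are:
  (0, 13/12)
  (7/92, 95/92)
  (1/5, 0)
  (23/58, 19/58)
  (0, 0)

5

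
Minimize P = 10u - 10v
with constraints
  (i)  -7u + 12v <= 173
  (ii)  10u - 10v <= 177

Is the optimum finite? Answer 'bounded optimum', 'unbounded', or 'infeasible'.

unbounded

From the feasible point (1927/25, 2969/50), moving in the direction (-12, -7) keeps every constraint satisfied while P decreases without bound.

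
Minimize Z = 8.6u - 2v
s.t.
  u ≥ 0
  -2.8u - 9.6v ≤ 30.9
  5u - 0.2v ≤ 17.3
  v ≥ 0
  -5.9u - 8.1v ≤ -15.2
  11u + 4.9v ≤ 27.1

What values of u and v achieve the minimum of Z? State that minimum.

Extreme points and Z = 8.6u - 2v:
  (0, 152/81) → Z = -304/81
  (0, 271/49) → Z = -542/49
  (14503/6019, 731/6019) → Z = 616319/30095

The binding constraints are u = 0 and 11u + 4.9v = 27.1.
Solving simultaneously gives u = 0, v = 271/49.

u = 0, v = 271/49, minimum Z = -542/49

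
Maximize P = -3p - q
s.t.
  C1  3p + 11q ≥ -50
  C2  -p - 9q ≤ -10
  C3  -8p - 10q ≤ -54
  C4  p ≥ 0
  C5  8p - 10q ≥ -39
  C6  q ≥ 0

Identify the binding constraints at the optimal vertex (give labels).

C3 and C5

Feasible corners and P = -3p - q:
  (193/31, 13/31) → P = -592/31
  (10, 0) → P = -30
  (15/16, 93/20) → P = -597/80
The feasible region is unbounded (it extends along (5, 4), (1, 0)), but P strictly decreases along every unbounded feasible direction, so there is no improving ray and the maximum is attained at a vertex.

The maximum is at (15/16, 93/20). Substituting into each constraint, equality holds for C3 and C5; the remaining constraints have slack.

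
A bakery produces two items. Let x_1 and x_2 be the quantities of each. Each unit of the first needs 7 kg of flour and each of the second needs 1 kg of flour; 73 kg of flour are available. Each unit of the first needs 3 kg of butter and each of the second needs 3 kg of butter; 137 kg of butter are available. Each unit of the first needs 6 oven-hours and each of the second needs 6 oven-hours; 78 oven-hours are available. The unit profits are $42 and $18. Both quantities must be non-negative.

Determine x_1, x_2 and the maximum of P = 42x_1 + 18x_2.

The optimum lies where 7x_1 + x_2 = 73 and 6x_1 + 6x_2 = 78.
Solving simultaneously gives x_1 = 10, x_2 = 3.

x_1 = 10, x_2 = 3, maximum P = 474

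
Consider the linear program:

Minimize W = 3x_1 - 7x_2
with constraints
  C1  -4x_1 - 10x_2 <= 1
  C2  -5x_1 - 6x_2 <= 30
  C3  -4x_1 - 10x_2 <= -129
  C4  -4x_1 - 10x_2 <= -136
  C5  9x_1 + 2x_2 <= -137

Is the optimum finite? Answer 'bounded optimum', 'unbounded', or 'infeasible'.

unbounded

From the feasible point (-558/13, 400/13), moving in the direction (-6, 5) keeps every constraint satisfied while W decreases without bound.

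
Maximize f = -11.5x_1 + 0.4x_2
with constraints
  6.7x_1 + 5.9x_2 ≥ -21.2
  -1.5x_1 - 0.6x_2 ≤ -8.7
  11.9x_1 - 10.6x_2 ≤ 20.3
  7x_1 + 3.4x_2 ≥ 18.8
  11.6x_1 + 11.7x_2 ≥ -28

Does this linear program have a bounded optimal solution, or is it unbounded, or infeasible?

From the feasible point (4.53125, 3.171875), moving in the direction (-0.6, 1.5) keeps every constraint satisfied while f increases without bound.

unbounded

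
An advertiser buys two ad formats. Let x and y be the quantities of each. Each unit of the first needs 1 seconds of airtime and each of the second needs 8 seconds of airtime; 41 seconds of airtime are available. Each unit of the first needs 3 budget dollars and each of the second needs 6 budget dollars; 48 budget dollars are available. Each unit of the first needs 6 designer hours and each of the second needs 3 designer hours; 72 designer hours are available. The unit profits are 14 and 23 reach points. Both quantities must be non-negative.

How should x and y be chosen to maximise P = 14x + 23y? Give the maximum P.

x = 32/3, y = 8/3, maximum P = 632/3

Vertices and P = 14x + 23y:
  (0, 0) → P = 0
  (0, 41/8) → P = 943/8
  (12, 0) → P = 168
  (23/3, 25/6) → P = 1219/6
  (32/3, 8/3) → P = 632/3

At the optimal vertex, 3x + 6y = 48 and 6x + 3y = 72.
Solving simultaneously gives x = 32/3, y = 8/3.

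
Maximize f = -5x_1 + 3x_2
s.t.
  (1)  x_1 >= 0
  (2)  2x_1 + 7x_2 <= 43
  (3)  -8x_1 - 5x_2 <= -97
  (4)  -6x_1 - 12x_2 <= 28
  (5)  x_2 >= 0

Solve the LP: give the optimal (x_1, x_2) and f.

x_1 = 232/23, x_2 = 75/23, maximum f = -935/23

Feasible corners and f = -5x_1 + 3x_2:
  (232/23, 75/23) → f = -935/23
  (43/2, 0) → f = -215/2
  (97/8, 0) → f = -485/8

The binding constraints are 2x_1 + 7x_2 = 43 and -8x_1 - 5x_2 = -97.
Solving simultaneously gives x_1 = 232/23, x_2 = 75/23.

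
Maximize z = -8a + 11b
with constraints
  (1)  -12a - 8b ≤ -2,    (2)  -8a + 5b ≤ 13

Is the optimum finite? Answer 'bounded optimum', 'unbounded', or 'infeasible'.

From the feasible point (-47/62, 43/31), moving in the direction (5, 8) keeps every constraint satisfied while z increases without bound.

unbounded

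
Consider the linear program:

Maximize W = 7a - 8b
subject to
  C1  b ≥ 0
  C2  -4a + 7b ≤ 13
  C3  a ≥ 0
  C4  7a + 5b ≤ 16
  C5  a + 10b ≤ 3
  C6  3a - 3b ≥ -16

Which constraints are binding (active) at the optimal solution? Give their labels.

Vertices and W = 7a - 8b:
  (0, 0) → W = 0
  (16/7, 0) → W = 16
  (0, 3/10) → W = -12/5
  (29/13, 1/13) → W = 15

The maximum is at (16/7, 0). Substituting into each constraint, equality holds for C1 and C4; the remaining constraints have slack.

C1 and C4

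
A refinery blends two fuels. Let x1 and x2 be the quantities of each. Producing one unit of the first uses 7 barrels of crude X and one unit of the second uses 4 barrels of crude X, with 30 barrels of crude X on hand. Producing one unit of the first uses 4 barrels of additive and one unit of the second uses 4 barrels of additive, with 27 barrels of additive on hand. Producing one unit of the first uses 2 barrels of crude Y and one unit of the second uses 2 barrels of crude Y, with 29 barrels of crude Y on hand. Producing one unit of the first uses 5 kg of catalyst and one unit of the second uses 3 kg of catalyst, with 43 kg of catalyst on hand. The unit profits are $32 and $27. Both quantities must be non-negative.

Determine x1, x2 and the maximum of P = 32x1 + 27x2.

Extreme points and P = 32x1 + 27x2:
  (0, 0) → P = 0
  (0, 27/4) → P = 729/4
  (30/7, 0) → P = 960/7
  (1, 23/4) → P = 749/4

x1 = 1, x2 = 23/4, maximum P = 749/4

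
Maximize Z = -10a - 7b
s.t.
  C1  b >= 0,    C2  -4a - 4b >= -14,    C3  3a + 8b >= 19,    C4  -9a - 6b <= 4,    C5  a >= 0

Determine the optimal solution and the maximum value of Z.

a = 0, b = 19/8, maximum Z = -133/8

Corner points and Z = -10a - 7b:
  (9/5, 17/10) → Z = -299/10
  (0, 7/2) → Z = -49/2
  (0, 19/8) → Z = -133/8

The binding constraints are 3a + 8b = 19 and a = 0.
Solving simultaneously gives a = 0, b = 19/8.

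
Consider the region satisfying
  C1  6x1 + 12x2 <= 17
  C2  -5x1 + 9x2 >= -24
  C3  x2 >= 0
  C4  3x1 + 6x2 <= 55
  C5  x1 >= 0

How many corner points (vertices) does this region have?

Intersecting each pair of boundary lines and keeping only the points that satisfy every inequality leaves:
  (17/6, 0)
  (0, 17/12)
  (0, 0)

3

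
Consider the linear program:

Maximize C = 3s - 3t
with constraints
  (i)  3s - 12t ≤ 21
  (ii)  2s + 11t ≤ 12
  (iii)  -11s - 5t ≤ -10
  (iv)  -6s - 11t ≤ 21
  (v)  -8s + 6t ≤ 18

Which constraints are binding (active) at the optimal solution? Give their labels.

Corner points and C = 3s - 3t:
  (125/19, -2/19) → C = 381/19
  (75/49, -67/49) → C = 426/49
  (50/111, 112/111) → C = -62/37

The maximum is at (125/19, -2/19). Substituting into each constraint, equality holds for (i) and (ii); the remaining constraints have slack.

(i) and (ii)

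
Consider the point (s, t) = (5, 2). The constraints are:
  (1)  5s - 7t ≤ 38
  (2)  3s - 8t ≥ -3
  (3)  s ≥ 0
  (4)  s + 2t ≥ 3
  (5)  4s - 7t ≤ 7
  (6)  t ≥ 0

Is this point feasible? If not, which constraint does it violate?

(1): 11 ≤ 38 ✓
(2): -1 ≥ -3 ✓
(3): 5 ≥ 0 ✓
(4): 9 ≥ 3 ✓
(5): 6 ≤ 7 ✓
(6): 2 ≥ 0 ✓

feasible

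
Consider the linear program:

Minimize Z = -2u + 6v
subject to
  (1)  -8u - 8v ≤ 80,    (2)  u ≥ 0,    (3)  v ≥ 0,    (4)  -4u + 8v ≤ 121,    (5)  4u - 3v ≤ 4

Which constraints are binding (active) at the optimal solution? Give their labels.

(3) and (5)

Feasible corners and Z = -2u + 6v:
  (0, 0) → Z = 0
  (0, 121/8) → Z = 363/4
  (1, 0) → Z = -2
  (79/4, 25) → Z = 221/2

The minimum is at (1, 0). Substituting into each constraint, equality holds for (3) and (5); the remaining constraints have slack.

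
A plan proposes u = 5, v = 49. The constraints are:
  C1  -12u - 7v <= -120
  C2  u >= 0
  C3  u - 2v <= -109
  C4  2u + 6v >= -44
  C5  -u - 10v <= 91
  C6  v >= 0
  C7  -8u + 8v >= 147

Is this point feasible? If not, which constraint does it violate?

not feasible — violates C3

Constraint C3: u - 2v = -93, which is not ≤ -109. All other constraints are satisfied.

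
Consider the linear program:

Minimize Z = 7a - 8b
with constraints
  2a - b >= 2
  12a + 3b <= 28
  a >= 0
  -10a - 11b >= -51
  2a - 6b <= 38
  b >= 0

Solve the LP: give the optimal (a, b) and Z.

Corner points and Z = 7a - 8b:
  (17/9, 16/9) → Z = -1
  (1, 0) → Z = 7
  (7/3, 0) → Z = 49/3

At the optimal vertex, 2a - b = 2 and 12a + 3b = 28.
Solving simultaneously gives a = 17/9, b = 16/9.

a = 17/9, b = 16/9, minimum Z = -1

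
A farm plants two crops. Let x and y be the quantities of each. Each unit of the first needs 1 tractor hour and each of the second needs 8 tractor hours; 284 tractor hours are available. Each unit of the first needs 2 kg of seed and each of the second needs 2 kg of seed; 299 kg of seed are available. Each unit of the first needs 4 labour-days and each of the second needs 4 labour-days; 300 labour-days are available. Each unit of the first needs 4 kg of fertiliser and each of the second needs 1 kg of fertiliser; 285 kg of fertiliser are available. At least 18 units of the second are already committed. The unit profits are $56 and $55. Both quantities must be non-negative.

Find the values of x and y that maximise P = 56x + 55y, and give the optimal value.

Vertices and P = 56x + 55y:
  (0, 71/2) → P = 3905/2
  (0, 18) → P = 990
  (316/7, 209/7) → P = 29191/7
  (57, 18) → P = 4182

x = 57, y = 18, maximum P = 4182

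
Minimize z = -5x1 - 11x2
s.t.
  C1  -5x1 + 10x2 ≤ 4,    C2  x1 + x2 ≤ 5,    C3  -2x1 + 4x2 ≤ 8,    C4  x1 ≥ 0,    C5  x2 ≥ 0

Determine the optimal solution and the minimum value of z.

x1 = 46/15, x2 = 29/15, minimum z = -183/5

Feasible corners and z = -5x1 - 11x2:
  (46/15, 29/15) → z = -183/5
  (0, 2/5) → z = -22/5
  (5, 0) → z = -25
  (0, 0) → z = 0

At the optimal vertex, -5x1 + 10x2 = 4 and x1 + x2 = 5.
Solving simultaneously gives x1 = 46/15, x2 = 29/15.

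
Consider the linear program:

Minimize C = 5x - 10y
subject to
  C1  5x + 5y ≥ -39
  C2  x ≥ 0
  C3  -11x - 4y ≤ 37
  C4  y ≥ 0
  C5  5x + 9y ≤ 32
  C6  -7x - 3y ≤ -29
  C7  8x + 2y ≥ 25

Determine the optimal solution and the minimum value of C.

x = 55/16, y = 79/48, minimum C = 35/48

Vertices and C = 5x - 10y:
  (32/5, 0) → C = 32
  (29/7, 0) → C = 145/7
  (55/16, 79/48) → C = 35/48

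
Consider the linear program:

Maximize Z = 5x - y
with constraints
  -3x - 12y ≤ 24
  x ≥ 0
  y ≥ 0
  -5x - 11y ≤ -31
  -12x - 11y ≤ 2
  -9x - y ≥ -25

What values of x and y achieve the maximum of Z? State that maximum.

Extreme points and Z = 5x - y:
  (0, 31/11) → Z = -31/11
  (0, 25) → Z = -25
  (122/47, 77/47) → Z = 533/47

x = 122/47, y = 77/47, maximum Z = 533/47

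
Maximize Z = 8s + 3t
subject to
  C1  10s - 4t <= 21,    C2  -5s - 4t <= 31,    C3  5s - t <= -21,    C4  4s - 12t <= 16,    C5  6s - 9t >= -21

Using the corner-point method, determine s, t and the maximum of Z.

s = -56/13, t = -7/13, maximum Z = -469/13

The binding constraints are 5s - t = -21 and 6s - 9t = -21.
Solving simultaneously gives s = -56/13, t = -7/13.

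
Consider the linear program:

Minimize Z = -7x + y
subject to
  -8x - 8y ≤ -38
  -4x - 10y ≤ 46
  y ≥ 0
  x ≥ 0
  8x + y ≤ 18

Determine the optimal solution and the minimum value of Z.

Vertices and Z = -7x + y:
  (0, 19/4) → Z = 19/4
  (53/28, 20/7) → Z = -291/28
  (0, 18) → Z = 18

x = 53/28, y = 20/7, minimum Z = -291/28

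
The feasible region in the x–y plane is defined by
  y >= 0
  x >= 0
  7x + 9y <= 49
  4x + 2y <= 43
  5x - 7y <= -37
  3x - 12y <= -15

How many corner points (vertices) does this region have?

Intersecting each pair of boundary lines and keeping only the points that satisfy every inequality leaves:
  (0, 49/9)
  (0, 37/7)
  (5/47, 252/47)

3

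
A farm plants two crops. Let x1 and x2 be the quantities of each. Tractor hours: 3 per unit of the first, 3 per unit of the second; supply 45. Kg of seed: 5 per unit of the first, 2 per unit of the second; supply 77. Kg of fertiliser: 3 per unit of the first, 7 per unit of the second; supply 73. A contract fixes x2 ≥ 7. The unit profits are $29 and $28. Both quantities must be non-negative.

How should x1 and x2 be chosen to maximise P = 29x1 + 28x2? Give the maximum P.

x1 = 8, x2 = 7, maximum P = 428

The binding constraints are 3x1 + 3x2 = 45 and 3x1 + 7x2 = 73.
Solving simultaneously gives x1 = 8, x2 = 7.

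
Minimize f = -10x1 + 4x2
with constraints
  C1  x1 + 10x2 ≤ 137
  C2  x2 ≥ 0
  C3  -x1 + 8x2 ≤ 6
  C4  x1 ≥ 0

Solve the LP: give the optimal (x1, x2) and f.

x1 = 137, x2 = 0, minimum f = -1370

Corner points and f = -10x1 + 4x2:
  (137, 0) → f = -1370
  (518/9, 143/18) → f = -4894/9
  (0, 0) → f = 0
  (0, 3/4) → f = 3

The binding constraints are x1 + 10x2 = 137 and x2 = 0.
Solving simultaneously gives x1 = 137, x2 = 0.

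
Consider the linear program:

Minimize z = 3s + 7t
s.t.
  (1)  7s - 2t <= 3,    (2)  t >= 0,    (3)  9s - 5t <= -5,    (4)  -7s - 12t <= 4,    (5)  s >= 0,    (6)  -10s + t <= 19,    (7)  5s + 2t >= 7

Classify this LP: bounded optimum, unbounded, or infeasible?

bounded optimum

Vertices and z = 3s + 7t:
  (25/17, 62/17) → z = 509/17
  (25/43, 88/43) → z = 691/43
  (0, 19) → z = 133
  (0, 7/2) → z = 49/2
The feasible region has finitely many vertices and no improving ray; the minimum is 691/43 at (25/43, 88/43).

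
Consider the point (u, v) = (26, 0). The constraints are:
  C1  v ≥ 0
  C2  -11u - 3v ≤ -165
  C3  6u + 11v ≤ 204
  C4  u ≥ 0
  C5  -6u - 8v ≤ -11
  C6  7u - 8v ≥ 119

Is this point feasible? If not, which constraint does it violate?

feasible

C1: 0 ≥ 0 ✓
C2: -286 ≤ -165 ✓
C3: 156 ≤ 204 ✓
C4: 26 ≥ 0 ✓
C5: -156 ≤ -11 ✓
C6: 182 ≥ 119 ✓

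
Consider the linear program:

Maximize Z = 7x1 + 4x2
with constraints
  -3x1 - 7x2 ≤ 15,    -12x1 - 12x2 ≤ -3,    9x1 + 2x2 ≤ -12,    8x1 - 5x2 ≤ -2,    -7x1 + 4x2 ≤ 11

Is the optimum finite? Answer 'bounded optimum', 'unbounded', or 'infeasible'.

infeasible

The boundaries -3x1 - 7x2 = 15 and 8x1 - 5x2 = -2 meet at (-89/71, -114/71), but that point violates -12x1 - 12x2 ≤ -3. Every candidate vertex is excluded by some other constraint, so the feasible region is empty.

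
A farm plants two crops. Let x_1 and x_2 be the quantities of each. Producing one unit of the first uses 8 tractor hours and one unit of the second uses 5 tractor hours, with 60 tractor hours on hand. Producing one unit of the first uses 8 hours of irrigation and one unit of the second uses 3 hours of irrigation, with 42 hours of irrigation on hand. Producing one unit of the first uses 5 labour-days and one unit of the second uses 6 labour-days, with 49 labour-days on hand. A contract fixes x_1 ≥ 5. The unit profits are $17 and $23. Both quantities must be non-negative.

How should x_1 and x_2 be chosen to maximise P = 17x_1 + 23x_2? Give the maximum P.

Feasible corners and P = 17x_1 + 23x_2:
  (21/4, 0) → P = 357/4
  (5, 0) → P = 85
  (5, 2/3) → P = 301/3

The binding constraints are 8x_1 + 3x_2 = 42 and x_1 = 5.
Solving simultaneously gives x_1 = 5, x_2 = 2/3.

x_1 = 5, x_2 = 2/3, maximum P = 301/3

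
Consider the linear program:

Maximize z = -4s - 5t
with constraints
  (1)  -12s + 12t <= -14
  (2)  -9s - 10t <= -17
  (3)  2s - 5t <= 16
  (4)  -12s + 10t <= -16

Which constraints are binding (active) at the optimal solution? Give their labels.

(2) and (3)

Feasible corners and z = -4s - 5t:
  (13/6, 1) → z = -41/3
  (49/13, -22/13) → z = -86/13
  (11/7, 2/7) → z = -54/7
The feasible region is unbounded (it extends along (1, 1), (5, 2)), but z strictly decreases along every unbounded feasible direction, so there is no improving ray and the maximum is attained at a vertex.

The maximum is at (49/13, -22/13). Substituting into each constraint, equality holds for (2) and (3); the remaining constraints have slack.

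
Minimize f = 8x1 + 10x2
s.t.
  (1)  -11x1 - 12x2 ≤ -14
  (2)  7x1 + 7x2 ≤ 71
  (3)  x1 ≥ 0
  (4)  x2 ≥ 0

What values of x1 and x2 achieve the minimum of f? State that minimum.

Extreme points and f = 8x1 + 10x2:
  (0, 7/6) → f = 35/3
  (14/11, 0) → f = 112/11
  (0, 71/7) → f = 710/7
  (71/7, 0) → f = 568/7

x1 = 14/11, x2 = 0, minimum f = 112/11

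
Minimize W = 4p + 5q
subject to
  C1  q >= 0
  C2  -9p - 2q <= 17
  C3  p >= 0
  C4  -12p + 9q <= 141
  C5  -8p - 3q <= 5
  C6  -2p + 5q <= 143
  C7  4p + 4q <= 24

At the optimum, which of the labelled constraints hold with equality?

Corner points and W = 4p + 5q:
  (0, 0) → W = 0
  (6, 0) → W = 24
  (0, 6) → W = 30

The minimum is at (0, 0). Substituting into each constraint, equality holds for C1 and C3; the remaining constraints have slack.

C1 and C3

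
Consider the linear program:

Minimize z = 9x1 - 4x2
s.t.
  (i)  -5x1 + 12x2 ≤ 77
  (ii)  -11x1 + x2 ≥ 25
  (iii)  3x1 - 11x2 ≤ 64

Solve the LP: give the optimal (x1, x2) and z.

x1 = -85, x2 = -29, minimum z = -649

Corner points and z = 9x1 - 4x2:
  (-223/127, 722/127) → z = -4895/127
  (-85, -29) → z = -649
  (-339/118, -779/118) → z = 65/118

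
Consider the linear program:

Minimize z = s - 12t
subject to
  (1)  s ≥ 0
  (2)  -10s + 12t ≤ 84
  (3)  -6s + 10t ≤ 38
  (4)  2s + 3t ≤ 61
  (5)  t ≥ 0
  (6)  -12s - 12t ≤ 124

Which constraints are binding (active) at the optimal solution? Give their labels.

Feasible corners and z = s - 12t:
  (0, 19/5) → z = -228/5
  (0, 0) → z = 0
  (248/19, 221/19) → z = -2404/19
  (61/2, 0) → z = 61/2

The minimum is at (248/19, 221/19). Substituting into each constraint, equality holds for (3) and (4); the remaining constraints have slack.

(3) and (4)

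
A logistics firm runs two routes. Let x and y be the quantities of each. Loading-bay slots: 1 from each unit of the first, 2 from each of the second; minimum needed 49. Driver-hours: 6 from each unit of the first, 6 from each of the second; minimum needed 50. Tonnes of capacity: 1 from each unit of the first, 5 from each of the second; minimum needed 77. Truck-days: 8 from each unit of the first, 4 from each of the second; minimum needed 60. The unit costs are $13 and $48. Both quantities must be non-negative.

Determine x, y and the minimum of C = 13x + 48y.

x = 91/3, y = 28/3, minimum C = 2527/3

Corner points and C = 13x + 48y:
  (0, 49/2) → C = 1176
  (77, 0) → C = 1001
  (91/3, 28/3) → C = 2527/3
The feasible region is unbounded (it extends along (0, 1), (1, 0)), but C strictly increases along every unbounded feasible direction, so there is no improving ray and the minimum is attained at a vertex.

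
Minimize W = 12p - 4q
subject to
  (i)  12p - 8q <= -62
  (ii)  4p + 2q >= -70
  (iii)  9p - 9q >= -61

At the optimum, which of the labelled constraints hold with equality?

(ii) and (iii)

Corner points and W = 12p - 4q:
  (-171/14, -74/7) → W = -730/7
  (-35/18, 29/6) → W = -128/3
  (-376/27, -193/27) → W = -3740/27

The minimum is at (-376/27, -193/27). Substituting into each constraint, equality holds for (ii) and (iii); the remaining constraints have slack.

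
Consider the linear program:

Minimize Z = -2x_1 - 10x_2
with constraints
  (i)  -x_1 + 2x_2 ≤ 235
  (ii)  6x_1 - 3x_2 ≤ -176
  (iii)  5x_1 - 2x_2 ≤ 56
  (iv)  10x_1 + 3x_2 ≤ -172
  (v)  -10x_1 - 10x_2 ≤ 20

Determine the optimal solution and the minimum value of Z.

Vertices and Z = -2x_1 - 10x_2:
  (-1049/23, 2178/23) → Z = -19682/23
  (-239/3, 233/3) → Z = -1852/3
  (-166/7, 152/7) → Z = -1188/7

At the optimal vertex, -x_1 + 2x_2 = 235 and 10x_1 + 3x_2 = -172.
Solving simultaneously gives x_1 = -1049/23, x_2 = 2178/23.

x_1 = -1049/23, x_2 = 2178/23, minimum Z = -19682/23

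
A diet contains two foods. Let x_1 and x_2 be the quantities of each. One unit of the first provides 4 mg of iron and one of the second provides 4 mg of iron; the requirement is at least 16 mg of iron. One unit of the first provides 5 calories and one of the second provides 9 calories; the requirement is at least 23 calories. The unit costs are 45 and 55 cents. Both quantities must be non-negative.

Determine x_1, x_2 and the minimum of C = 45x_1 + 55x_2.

Extreme points and C = 45x_1 + 55x_2:
  (0, 4) → C = 220
  (23/5, 0) → C = 207
  (13/4, 3/4) → C = 375/2
The feasible region is unbounded (it extends along (0, 1), (1, 0)), but C strictly increases along every unbounded feasible direction, so there is no improving ray and the minimum is attained at a vertex.

x_1 = 13/4, x_2 = 3/4, minimum C = 375/2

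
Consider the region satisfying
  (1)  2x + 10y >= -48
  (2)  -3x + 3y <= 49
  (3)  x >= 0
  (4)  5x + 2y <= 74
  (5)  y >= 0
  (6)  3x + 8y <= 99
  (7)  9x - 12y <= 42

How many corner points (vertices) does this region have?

The feasible vertices (each the meet of two boundaries and inside every other half-plane) are:
  (0, 0)
  (0, 99/8)
  (197/17, 273/34)
  (162/13, 76/13)
  (14/3, 0)

5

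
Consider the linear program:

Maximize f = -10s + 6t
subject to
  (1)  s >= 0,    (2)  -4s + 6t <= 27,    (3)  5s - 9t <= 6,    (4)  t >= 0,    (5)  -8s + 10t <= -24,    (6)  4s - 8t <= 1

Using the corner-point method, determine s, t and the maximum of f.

The feasible region is unbounded (it extends along (3, 2), (9, 5)), but f strictly decreases along every unbounded feasible direction, so there is no improving ray and the maximum is attained at a vertex.

s = 91/12, t = 11/3, maximum f = -323/6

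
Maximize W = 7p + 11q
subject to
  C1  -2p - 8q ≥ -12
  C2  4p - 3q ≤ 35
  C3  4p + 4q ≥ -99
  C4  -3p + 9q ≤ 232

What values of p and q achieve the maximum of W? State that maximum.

p = 158/19, q = -11/19, maximum W = 985/19

Extreme points and W = 7p + 11q:
  (158/19, -11/19) → W = 985/19
  (-35, 41/4) → W = -529/4
  (-157/28, -134/7) → W = -6995/28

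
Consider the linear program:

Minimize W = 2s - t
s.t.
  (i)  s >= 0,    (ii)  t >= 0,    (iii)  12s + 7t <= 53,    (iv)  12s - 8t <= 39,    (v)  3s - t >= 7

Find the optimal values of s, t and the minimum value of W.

Corner points and W = 2s - t:
  (13/4, 0) → W = 13/2
  (7/3, 0) → W = 14/3
  (697/180, 14/15) → W = 613/90
  (34/11, 25/11) → W = 43/11

s = 34/11, t = 25/11, minimum W = 43/11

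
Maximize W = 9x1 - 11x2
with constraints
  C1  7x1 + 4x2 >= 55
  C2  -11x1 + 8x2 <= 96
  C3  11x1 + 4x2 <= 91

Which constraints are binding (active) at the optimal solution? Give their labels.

C1 and C3

Extreme points and W = 9x1 - 11x2:
  (14/25, 1277/100) → W = -13543/100
  (9, -2) → W = 103
  (86/33, 187/12) → W = -19531/132

The maximum is at (9, -2). Substituting into each constraint, equality holds for C1 and C3; the remaining constraints have slack.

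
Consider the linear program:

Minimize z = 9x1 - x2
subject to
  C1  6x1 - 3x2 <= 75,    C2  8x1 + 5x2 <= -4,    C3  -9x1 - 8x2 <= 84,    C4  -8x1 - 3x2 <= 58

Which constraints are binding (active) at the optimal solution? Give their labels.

C2 and C4

Feasible corners and z = 9x1 - x2:
  (121/18, -104/9) → z = 1297/18
  (116/25, -393/25) → z = 1437/25
  (-139/8, 27) → z = -1467/8
  (-212/37, -150/37) → z = -1758/37

The minimum is at (-139/8, 27). Substituting into each constraint, equality holds for C2 and C4; the remaining constraints have slack.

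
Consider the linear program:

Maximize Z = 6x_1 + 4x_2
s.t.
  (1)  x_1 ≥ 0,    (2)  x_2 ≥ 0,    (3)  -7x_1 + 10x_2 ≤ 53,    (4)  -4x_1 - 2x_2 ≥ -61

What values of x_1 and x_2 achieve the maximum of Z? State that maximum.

Vertices and Z = 6x_1 + 4x_2:
  (0, 0) → Z = 0
  (0, 53/10) → Z = 106/5
  (61/4, 0) → Z = 183/2
  (28/3, 71/6) → Z = 310/3

The binding constraints are -7x_1 + 10x_2 = 53 and -4x_1 - 2x_2 = -61.
Solving simultaneously gives x_1 = 28/3, x_2 = 71/6.

x_1 = 28/3, x_2 = 71/6, maximum Z = 310/3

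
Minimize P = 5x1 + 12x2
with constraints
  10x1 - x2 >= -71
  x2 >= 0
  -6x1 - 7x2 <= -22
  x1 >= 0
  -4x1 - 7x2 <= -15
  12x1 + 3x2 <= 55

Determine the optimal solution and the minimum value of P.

x1 = 15/4, x2 = 0, minimum P = 75/4

Feasible corners and P = 5x1 + 12x2:
  (15/4, 0) → P = 75/4
  (55/12, 0) → P = 275/12
  (0, 22/7) → P = 264/7
  (7/2, 1/7) → P = 269/14
  (0, 55/3) → P = 220

The binding constraints are x2 = 0 and -4x1 - 7x2 = -15.
Solving simultaneously gives x1 = 15/4, x2 = 0.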